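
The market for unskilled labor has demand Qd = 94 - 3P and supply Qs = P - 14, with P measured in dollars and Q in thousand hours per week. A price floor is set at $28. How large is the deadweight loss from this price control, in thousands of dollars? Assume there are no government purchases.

In a free market, 94 - 3P = P - 14 gives the equilibrium P* = 27, Q* = 13.
Because the floor (28) lies above the market-clearing price, it is binding.
At P = 28: Qd = 94 - 3·28 = 10 and Qs = 28 - 14 = 14.
Quantity traded falls to 10. At Q = 10 the demand price is (94 - 10)/3 = 28 and the supply price is 14 + 10 = 24.
Deadweight loss = ½ · (28 - 24) · (13 - 10) = ½ · 4 · 3 = 6.

6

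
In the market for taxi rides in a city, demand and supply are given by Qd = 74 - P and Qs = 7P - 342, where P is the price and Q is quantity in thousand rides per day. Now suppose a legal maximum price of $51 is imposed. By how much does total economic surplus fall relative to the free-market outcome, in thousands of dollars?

Without the control the market clears where 74 - P = 7P - 342, i.e. P* = 52 and Q* = 22.
Since 51 < 52, the ceiling is binding.
At P = 51: Qd = 74 - 51 = 23 and Qs = 7·51 - 342 = 15.
Quantity traded falls to 15. At Q = 15 the demand price is 74 - 15 = 59 and the supply price is (342 + 15)/7 = 51.
Deadweight loss = ½ · (59 - 51) · (22 - 15) = ½ · 8 · 7 = 28.

28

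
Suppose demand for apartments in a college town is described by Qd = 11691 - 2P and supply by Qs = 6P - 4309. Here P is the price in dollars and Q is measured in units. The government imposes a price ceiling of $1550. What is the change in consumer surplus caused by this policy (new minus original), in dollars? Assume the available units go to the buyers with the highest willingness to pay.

Setting quantity demanded equal to quantity supplied, 11691 - 2P = 6P - 4309, gives P* = 2000 and Q* = 7691.
Since 1550 < 2000, the ceiling is binding.
At P = 1550: Qd = 11691 - 2·1550 = 8591 and Qs = 6·1550 - 4309 = 4991.
Consumer surplus without the control is ½ · (5845.5 - 2000) · 7691 = 14787870.25.
With the ceiling, 4991 units are sold at 1550 (assume they go to the highest-value buyers). The demand price at Q = 4991 is 3350, so CS = ½ · [(5845.5 - 1550) + (3350 - 1550)] · 4991 = 15211320.25.
Change in consumer surplus = 15211320.25 - 14787870.25 = 423450.

423450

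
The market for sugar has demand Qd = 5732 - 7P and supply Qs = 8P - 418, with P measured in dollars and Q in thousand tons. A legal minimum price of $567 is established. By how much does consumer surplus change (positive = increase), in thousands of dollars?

-363062.5

In a free market, 5732 - 7P = 8P - 418 gives the equilibrium P* = 410, Q* = 2862.
Because the floor (567) lies above the market-clearing price, it is binding.
At P = 567: Qd = 5732 - 7·567 = 1763 and Qs = 8·567 - 418 = 4118.
Consumer surplus without the control is ½ · (5732/7 - 410) · 2862 = 4095522/7.
With the floor, consumers buy 1763 units at 567, so CS = ½ · (5732/7 - 567) · 1763 = 3108169/14.
Change in consumer surplus = 3108169/14 - 4095522/7 = -363062.5.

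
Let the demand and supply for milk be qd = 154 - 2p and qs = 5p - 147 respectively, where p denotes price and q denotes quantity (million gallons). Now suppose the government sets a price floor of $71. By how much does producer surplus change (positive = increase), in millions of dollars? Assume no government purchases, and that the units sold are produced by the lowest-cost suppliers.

22.4

Equilibrium: 154 - 2p = 5p - 147, so 301 = 7p and p* = 43, q* = 68.
Because the floor (71) lies above the market-clearing price, it is binding.
At p = 71: qd = 154 - 2·71 = 12 and qs = 5·71 - 147 = 208.
Producer surplus without the control is ½ · (43 - 29.4) · 68 = 462.4.
With the floor, 12 units are sold at 71. The supply price at q = 12 is 31.8, so PS = ½ · [(71 - 29.4) + (71 - 31.8)] · 12 = 484.8.
Change in producer surplus = 484.8 - 462.4 = 22.4.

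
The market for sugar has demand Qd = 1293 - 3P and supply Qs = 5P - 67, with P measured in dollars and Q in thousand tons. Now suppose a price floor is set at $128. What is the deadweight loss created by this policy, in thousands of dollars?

0

Equilibrium: 1293 - 3P = 5P - 67, so 1360 = 8P and P* = 170, Q* = 783.
Since 128 is below P* = 170, the floor does not bind and the free-market outcome prevails.
Since the control does not bind, no trades are prevented and deadweight loss is zero.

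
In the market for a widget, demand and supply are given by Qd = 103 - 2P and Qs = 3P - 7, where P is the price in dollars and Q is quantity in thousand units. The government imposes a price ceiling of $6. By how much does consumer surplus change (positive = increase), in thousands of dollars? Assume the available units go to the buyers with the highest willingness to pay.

Equilibrium: 103 - 2P = 3P - 7, so 110 = 5P and P* = 22, Q* = 59.
Because the ceiling (6) lies below the market-clearing price, it is binding.
At P = 6: Qd = 103 - 2·6 = 91 and Qs = 3·6 - 7 = 11.
Consumer surplus without the control is ½ · (51.5 - 22) · 59 = 870.25.
With the ceiling, 11 units are sold at 6 (assume they go to the highest-value buyers). The demand price at Q = 11 is 46, so CS = ½ · [(51.5 - 6) + (46 - 6)] · 11 = 470.25.
Change in consumer surplus = 470.25 - 870.25 = -400.

-400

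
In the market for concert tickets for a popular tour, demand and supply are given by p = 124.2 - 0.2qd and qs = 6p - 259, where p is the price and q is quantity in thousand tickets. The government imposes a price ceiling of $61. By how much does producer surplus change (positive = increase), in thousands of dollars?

-3116

Rearranging demand gives qd = 621 - 5p. In a free market, 621 - 5p = 6p - 259 gives the equilibrium p* = 80, q* = 221.
Because the ceiling (61) lies below the market-clearing price, it is binding.
At p = 61: qd = 621 - 5·61 = 316 and qs = 6·61 - 259 = 107.
Producer surplus without the control is ½ · (80 - 259/6) · 221 = 48841/12.
With the ceiling, producers sell 107 units at 61, so PS = ½ · (61 - 259/6) · 107 = 11449/12.
Change in producer surplus = 11449/12 - 48841/12 = -3116.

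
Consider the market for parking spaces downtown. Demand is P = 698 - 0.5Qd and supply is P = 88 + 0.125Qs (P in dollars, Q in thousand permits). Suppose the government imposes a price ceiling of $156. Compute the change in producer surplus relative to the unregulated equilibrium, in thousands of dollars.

Rearranging demand gives Qd = 1396 - 2P; rearranging supply gives Qs = 8P - 704. Setting quantity demanded equal to quantity supplied, 1396 - 2P = 8P - 704, gives P* = 210 and Q* = 976.
The ceiling of 156 is below the equilibrium price 210, so it binds.
At P = 156: Qd = 1396 - 2·156 = 1084 and Qs = 8·156 - 704 = 544.
Producer surplus without the control is ½ · (210 - 88) · 976 = 59536.
With the ceiling, producers sell 544 units at 156, so PS = ½ · (156 - 88) · 544 = 18496.
Change in producer surplus = 18496 - 59536 = -41040.

-41040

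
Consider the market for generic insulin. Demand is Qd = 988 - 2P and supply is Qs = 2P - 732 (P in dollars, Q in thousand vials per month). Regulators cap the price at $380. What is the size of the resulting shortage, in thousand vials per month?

Without the control the market clears where 988 - 2P = 2P - 732, i.e. P* = 430 and Q* = 128.
Since 380 < 430, the ceiling is binding.
At P = 380: Qd = 988 - 2·380 = 228 and Qs = 2·380 - 732 = 28.
Shortage = Qd - Qs = 228 - 28 = 200.

200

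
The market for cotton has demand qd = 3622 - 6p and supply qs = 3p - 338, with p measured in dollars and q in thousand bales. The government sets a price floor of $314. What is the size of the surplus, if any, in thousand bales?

0

Setting quantity demanded equal to quantity supplied, 3622 - 6p = 3p - 338, gives p* = 440 and q* = 982.
Since 314 is below p* = 440, the floor does not bind and the free-market outcome prevails.
Since the control does not bind, there is no surplus.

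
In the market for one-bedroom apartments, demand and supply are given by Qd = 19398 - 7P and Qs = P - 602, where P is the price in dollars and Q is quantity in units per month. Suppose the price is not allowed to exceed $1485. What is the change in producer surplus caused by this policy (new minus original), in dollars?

Setting quantity demanded equal to quantity supplied, 19398 - 7P = P - 602, gives P* = 2500 and Q* = 1898.
Because the ceiling (1485) lies below the market-clearing price, it is binding.
At P = 1485: Qd = 19398 - 7·1485 = 9003 and Qs = 1485 - 602 = 883.
Producer surplus without the control is ½ · (2500 - 602) · 1898 = 1801202.
With the ceiling, producers sell 883 units at 1485, so PS = ½ · (1485 - 602) · 883 = 389844.5.
Change in producer surplus = 389844.5 - 1801202 = -1411357.5.

-1411357.5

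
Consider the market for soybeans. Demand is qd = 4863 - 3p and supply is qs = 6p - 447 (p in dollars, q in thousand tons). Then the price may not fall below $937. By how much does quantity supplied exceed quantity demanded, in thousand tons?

Setting quantity demanded equal to quantity supplied, 4863 - 3p = 6p - 447, gives p* = 590 and q* = 3093.
Since 937 > 590, the floor is binding.
At p = 937: qd = 4863 - 3·937 = 2052 and qs = 6·937 - 447 = 5175.
Surplus = qs - qd = 5175 - 2052 = 3123.

3123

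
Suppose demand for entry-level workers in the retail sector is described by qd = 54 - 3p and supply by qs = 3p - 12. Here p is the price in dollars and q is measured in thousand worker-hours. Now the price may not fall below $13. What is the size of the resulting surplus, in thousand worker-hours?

12

In a free market, 54 - 3p = 3p - 12 gives the equilibrium p* = 11, q* = 21.
Since 13 > 11, the floor is binding.
At p = 13: qd = 54 - 3·13 = 15 and qs = 3·13 - 12 = 27.
Surplus = qs - qd = 27 - 15 = 12.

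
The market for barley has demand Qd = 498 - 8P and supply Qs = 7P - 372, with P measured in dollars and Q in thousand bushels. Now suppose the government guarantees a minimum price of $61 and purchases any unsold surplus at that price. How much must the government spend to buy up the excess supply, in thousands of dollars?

Setting quantity demanded equal to quantity supplied, 498 - 8P = 7P - 372, gives P* = 58 and Q* = 34.
Because the floor (61) lies above the market-clearing price, it is binding.
At P = 61: Qd = 498 - 8·61 = 10 and Qs = 7·61 - 372 = 55.
Surplus = Qs - Qd = 45.
Government expenditure = surplus × support price = 45 × 61 = 2745.

2745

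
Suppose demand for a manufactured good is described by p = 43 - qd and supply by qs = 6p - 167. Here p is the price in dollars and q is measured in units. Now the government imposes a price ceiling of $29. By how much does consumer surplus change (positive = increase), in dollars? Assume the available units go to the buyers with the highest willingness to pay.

Rearranging demand gives qd = 43 - p. In a free market, 43 - p = 6p - 167 gives the equilibrium p* = 30, q* = 13.
Since 29 < 30, the ceiling is binding.
At p = 29: qd = 43 - 29 = 14 and qs = 6·29 - 167 = 7.
Consumer surplus without the control is ½ · (43 - 30) · 13 = 84.5.
With the ceiling, 7 units are sold at 29 (assume they go to the highest-value buyers). The demand price at q = 7 is 36, so CS = ½ · [(43 - 29) + (36 - 29)] · 7 = 73.5.
Change in consumer surplus = 73.5 - 84.5 = -11.

-11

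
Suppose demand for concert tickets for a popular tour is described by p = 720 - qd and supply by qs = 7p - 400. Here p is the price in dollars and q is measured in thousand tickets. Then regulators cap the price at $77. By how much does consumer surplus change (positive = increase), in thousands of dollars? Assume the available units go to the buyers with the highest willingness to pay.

-88483.5

Rearranging demand gives qd = 720 - p. Setting quantity demanded equal to quantity supplied, 720 - p = 7p - 400, gives p* = 140 and q* = 580.
Because the ceiling (77) lies below the market-clearing price, it is binding.
At p = 77: qd = 720 - 77 = 643 and qs = 7·77 - 400 = 139.
Consumer surplus without the control is ½ · (720 - 140) · 580 = 168200.
With the ceiling, 139 units are sold at 77 (assume they go to the highest-value buyers). The demand price at q = 139 is 581, so CS = ½ · [(720 - 77) + (581 - 77)] · 139 = 79716.5.
Change in consumer surplus = 79716.5 - 168200 = -88483.5.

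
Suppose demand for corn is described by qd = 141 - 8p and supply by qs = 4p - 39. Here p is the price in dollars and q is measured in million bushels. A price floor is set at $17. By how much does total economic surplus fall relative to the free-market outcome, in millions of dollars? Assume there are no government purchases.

48

Equilibrium: 141 - 8p = 4p - 39, so 180 = 12p and p* = 15, q* = 21.
The floor of 17 is above the equilibrium price 15, so it binds.
At p = 17: qd = 141 - 8·17 = 5 and qs = 4·17 - 39 = 29.
Quantity traded falls to 5. At q = 5 the demand price is (141 - 5)/8 = 17 and the supply price is (39 + 5)/4 = 11.
Deadweight loss = ½ · (17 - 11) · (21 - 5) = ½ · 6 · 16 = 48.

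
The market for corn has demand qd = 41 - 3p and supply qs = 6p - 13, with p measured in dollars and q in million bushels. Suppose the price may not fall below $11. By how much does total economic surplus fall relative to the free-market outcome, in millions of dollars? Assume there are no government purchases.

56.25

Equilibrium: 41 - 3p = 6p - 13, so 54 = 9p and p* = 6, q* = 23.
The floor of 11 is above the equilibrium price 6, so it binds.
At p = 11: qd = 41 - 3·11 = 8 and qs = 6·11 - 13 = 53.
Quantity traded falls to 8. At q = 8 the demand price is (41 - 8)/3 = 11 and the supply price is (13 + 8)/6 = 3.5.
Deadweight loss = ½ · (11 - 3.5) · (23 - 8) = ½ · 7.5 · 15 = 56.25.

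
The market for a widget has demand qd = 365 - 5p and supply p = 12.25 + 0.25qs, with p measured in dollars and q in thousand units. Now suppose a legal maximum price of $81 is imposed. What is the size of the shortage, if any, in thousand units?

Rearranging supply gives qs = 4p - 49. Without the control the market clears where 365 - 5p = 4p - 49, i.e. p* = 46 and q* = 135.
The ceiling of 81 is above the equilibrium price 46, so it is not binding; the market clears at p* = 46, q* = 135.
Since the control does not bind, there is no shortage.

0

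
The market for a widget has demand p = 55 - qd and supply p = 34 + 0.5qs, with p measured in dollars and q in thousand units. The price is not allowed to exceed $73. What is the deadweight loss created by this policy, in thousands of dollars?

0

Rearranging demand gives qd = 55 - p; rearranging supply gives qs = 2p - 68. Without the control the market clears where 55 - p = 2p - 68, i.e. p* = 41 and q* = 14.
Since 73 is above p* = 41, the ceiling does not bind and the free-market outcome prevails.
Since the control does not bind, no trades are prevented and deadweight loss is zero.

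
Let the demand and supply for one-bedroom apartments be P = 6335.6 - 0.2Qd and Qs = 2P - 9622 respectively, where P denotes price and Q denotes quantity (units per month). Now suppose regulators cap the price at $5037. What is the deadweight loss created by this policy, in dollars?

Rearranging demand gives Qd = 31678 - 5P. Without the control the market clears where 31678 - 5P = 2P - 9622, i.e. P* = 5900 and Q* = 2178.
Because the ceiling (5037) lies below the market-clearing price, it is binding.
At P = 5037: Qd = 31678 - 5·5037 = 6493 and Qs = 2·5037 - 9622 = 452.
Quantity traded falls to 452. At Q = 452 the demand price is (31678 - 452)/5 = 6245.2 and the supply price is (9622 + 452)/2 = 5037.
Deadweight loss = ½ · (6245.2 - 5037) · (2178 - 452) = ½ · 1208.2 · 1726 = 1042676.6.

1042676.6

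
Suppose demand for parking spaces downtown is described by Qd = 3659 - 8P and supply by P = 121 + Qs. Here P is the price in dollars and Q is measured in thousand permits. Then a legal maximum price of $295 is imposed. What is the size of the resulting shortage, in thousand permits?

1125

Rearranging supply gives Qs = P - 121. Without the control the market clears where 3659 - 8P = P - 121, i.e. P* = 420 and Q* = 299.
Since 295 < 420, the ceiling is binding.
At P = 295: Qd = 3659 - 8·295 = 1299 and Qs = 295 - 121 = 174.
Shortage = Qd - Qs = 1299 - 174 = 1125.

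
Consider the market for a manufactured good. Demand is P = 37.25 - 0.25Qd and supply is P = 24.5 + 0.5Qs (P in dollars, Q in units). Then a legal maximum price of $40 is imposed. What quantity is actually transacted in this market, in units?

Rearranging demand gives Qd = 149 - 4P; rearranging supply gives Qs = 2P - 49. Equilibrium: 149 - 4P = 2P - 49, so 198 = 6P and P* = 33, Q* = 17.
Since 40 is above P* = 33, the ceiling does not bind and the free-market outcome prevails.

17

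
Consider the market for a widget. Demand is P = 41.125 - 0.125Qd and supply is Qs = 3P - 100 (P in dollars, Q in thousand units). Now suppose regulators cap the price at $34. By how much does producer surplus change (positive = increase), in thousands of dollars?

Rearranging demand gives Qd = 329 - 8P. Equilibrium: 329 - 8P = 3P - 100, so 429 = 11P and P* = 39, Q* = 17.
The ceiling of 34 is below the equilibrium price 39, so it binds.
At P = 34: Qd = 329 - 8·34 = 57 and Qs = 3·34 - 100 = 2.
Producer surplus without the control is ½ · (39 - 100/3) · 17 = 289/6.
With the ceiling, producers sell 2 units at 34, so PS = ½ · (34 - 100/3) · 2 = 2/3.
Change in producer surplus = 2/3 - 289/6 = -47.5.

-47.5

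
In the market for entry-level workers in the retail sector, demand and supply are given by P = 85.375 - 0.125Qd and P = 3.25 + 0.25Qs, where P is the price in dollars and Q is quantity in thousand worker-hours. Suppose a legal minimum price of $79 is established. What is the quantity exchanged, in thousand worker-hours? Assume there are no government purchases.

51

Rearranging demand gives Qd = 683 - 8P; rearranging supply gives Qs = 4P - 13. Setting quantity demanded equal to quantity supplied, 683 - 8P = 4P - 13, gives P* = 58 and Q* = 219.
Because the floor (79) lies above the market-clearing price, it is binding.
At P = 79: Qd = 683 - 8·79 = 51 and Qs = 4·79 - 13 = 303.
The quantity actually transacted is the short side, demand: 51.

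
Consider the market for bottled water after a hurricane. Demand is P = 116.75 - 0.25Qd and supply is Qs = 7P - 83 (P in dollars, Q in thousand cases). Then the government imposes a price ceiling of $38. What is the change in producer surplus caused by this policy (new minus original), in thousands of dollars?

-2700

Rearranging demand gives Qd = 467 - 4P. Without the control the market clears where 467 - 4P = 7P - 83, i.e. P* = 50 and Q* = 267.
Since 38 < 50, the ceiling is binding.
At P = 38: Qd = 467 - 4·38 = 315 and Qs = 7·38 - 83 = 183.
Producer surplus without the control is ½ · (50 - 83/7) · 267 = 71289/14.
With the ceiling, producers sell 183 units at 38, so PS = ½ · (38 - 83/7) · 183 = 33489/14.
Change in producer surplus = 33489/14 - 71289/14 = -2700.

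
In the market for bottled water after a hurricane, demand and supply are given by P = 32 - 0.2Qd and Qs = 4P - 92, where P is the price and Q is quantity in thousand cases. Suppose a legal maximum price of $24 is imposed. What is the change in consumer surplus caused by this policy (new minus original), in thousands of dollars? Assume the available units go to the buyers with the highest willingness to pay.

Rearranging demand gives Qd = 160 - 5P. Setting quantity demanded equal to quantity supplied, 160 - 5P = 4P - 92, gives P* = 28 and Q* = 20.
Since 24 < 28, the ceiling is binding.
At P = 24: Qd = 160 - 5·24 = 40 and Qs = 4·24 - 92 = 4.
Consumer surplus without the control is ½ · (32 - 28) · 20 = 40.
With the ceiling, 4 units are sold at 24 (assume they go to the highest-value buyers). The demand price at Q = 4 is 31.2, so CS = ½ · [(32 - 24) + (31.2 - 24)] · 4 = 30.4.
Change in consumer surplus = 30.4 - 40 = -9.6.

-9.6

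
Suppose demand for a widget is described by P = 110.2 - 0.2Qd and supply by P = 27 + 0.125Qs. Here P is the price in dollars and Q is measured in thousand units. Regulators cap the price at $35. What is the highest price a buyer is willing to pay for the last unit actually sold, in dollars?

97.4

Rearranging demand gives Qd = 551 - 5P; rearranging supply gives Qs = 8P - 216. In a free market, 551 - 5P = 8P - 216 gives the equilibrium P* = 59, Q* = 256.
The ceiling of 35 is below the equilibrium price 59, so it binds.
At P = 35: Qd = 551 - 5·35 = 376 and Qs = 8·35 - 216 = 64.
Only 64 units reach the market. On the demand curve, the marginal buyer's willingness to pay at Q = 64 is (551 - 64)/5 = 97.4.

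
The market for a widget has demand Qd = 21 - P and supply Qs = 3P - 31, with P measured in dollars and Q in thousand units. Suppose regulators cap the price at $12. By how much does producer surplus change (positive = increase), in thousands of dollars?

Setting quantity demanded equal to quantity supplied, 21 - P = 3P - 31, gives P* = 13 and Q* = 8.
Because the ceiling (12) lies below the market-clearing price, it is binding.
At P = 12: Qd = 21 - 12 = 9 and Qs = 3·12 - 31 = 5.
Producer surplus without the control is ½ · (13 - 31/3) · 8 = 32/3.
With the ceiling, producers sell 5 units at 12, so PS = ½ · (12 - 31/3) · 5 = 25/6.
Change in producer surplus = 25/6 - 32/3 = -6.5.

-6.5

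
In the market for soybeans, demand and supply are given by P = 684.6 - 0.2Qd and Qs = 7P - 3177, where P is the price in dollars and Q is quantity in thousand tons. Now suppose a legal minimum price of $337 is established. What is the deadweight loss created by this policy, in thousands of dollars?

Rearranging demand gives Qd = 3423 - 5P. In a free market, 3423 - 5P = 7P - 3177 gives the equilibrium P* = 550, Q* = 673.
Since 337 is below P* = 550, the floor does not bind and the free-market outcome prevails.
Since the control does not bind, no trades are prevented and deadweight loss is zero.

0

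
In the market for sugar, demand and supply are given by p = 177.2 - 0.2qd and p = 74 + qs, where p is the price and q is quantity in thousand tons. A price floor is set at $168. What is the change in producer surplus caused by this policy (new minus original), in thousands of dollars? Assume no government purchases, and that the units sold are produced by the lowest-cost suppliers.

Rearranging demand gives qd = 886 - 5p; rearranging supply gives qs = p - 74. Without the control the market clears where 886 - 5p = p - 74, i.e. p* = 160 and q* = 86.
Because the floor (168) lies above the market-clearing price, it is binding.
At p = 168: qd = 886 - 5·168 = 46 and qs = 168 - 74 = 94.
Producer surplus without the control is ½ · (160 - 74) · 86 = 3698.
With the floor, 46 units are sold at 168. The supply price at q = 46 is 120, so PS = ½ · [(168 - 74) + (168 - 120)] · 46 = 3266.
Change in producer surplus = 3266 - 3698 = -432.

-432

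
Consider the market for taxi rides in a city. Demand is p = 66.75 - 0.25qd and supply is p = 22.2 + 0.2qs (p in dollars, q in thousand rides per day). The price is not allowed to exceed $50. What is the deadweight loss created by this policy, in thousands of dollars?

0

Rearranging demand gives qd = 267 - 4p; rearranging supply gives qs = 5p - 111. In a free market, 267 - 4p = 5p - 111 gives the equilibrium p* = 42, q* = 99.
The ceiling of 50 is above the equilibrium price 42, so it is not binding; the market clears at p* = 42, q* = 99.
Since the control does not bind, no trades are prevented and deadweight loss is zero.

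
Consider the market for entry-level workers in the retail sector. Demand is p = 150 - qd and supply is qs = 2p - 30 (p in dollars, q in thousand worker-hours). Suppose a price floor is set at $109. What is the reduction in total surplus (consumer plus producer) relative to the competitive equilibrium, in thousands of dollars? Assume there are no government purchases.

1800.75

Rearranging demand gives qd = 150 - p. Without the control the market clears where 150 - p = 2p - 30, i.e. p* = 60 and q* = 90.
Since 109 > 60, the floor is binding.
At p = 109: qd = 150 - 109 = 41 and qs = 2·109 - 30 = 188.
Quantity traded falls to 41. At q = 41 the demand price is 150 - 41 = 109 and the supply price is (30 + 41)/2 = 35.5.
Deadweight loss = ½ · (109 - 35.5) · (90 - 41) = ½ · 73.5 · 49 = 1800.75.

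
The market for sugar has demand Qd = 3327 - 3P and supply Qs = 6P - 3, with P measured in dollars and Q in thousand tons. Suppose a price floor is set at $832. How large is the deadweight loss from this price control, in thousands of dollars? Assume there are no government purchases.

Setting quantity demanded equal to quantity supplied, 3327 - 3P = 6P - 3, gives P* = 370 and Q* = 2217.
Because the floor (832) lies above the market-clearing price, it is binding.
At P = 832: Qd = 3327 - 3·832 = 831 and Qs = 6·832 - 3 = 4989.
Quantity traded falls to 831. At Q = 831 the demand price is (3327 - 831)/3 = 832 and the supply price is (3 + 831)/6 = 139.
Deadweight loss = ½ · (832 - 139) · (2217 - 831) = ½ · 693 · 1386 = 480249.

480249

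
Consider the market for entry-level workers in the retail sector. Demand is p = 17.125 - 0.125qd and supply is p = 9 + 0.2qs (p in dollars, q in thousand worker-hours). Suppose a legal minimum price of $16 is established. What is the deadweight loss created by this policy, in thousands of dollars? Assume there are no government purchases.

41.6

Rearranging demand gives qd = 137 - 8p; rearranging supply gives qs = 5p - 45. Without the control the market clears where 137 - 8p = 5p - 45, i.e. p* = 14 and q* = 25.
The floor of 16 is above the equilibrium price 14, so it binds.
At p = 16: qd = 137 - 8·16 = 9 and qs = 5·16 - 45 = 35.
Quantity traded falls to 9. At q = 9 the demand price is (137 - 9)/8 = 16 and the supply price is (45 + 9)/5 = 10.8.
Deadweight loss = ½ · (16 - 10.8) · (25 - 9) = ½ · 5.2 · 16 = 41.6.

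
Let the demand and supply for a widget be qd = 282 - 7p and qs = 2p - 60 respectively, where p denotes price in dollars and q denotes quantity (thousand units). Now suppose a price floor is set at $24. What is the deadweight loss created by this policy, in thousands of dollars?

Without the control the market clears where 282 - 7p = 2p - 60, i.e. p* = 38 and q* = 16.
Since 24 is below p* = 38, the floor does not bind and the free-market outcome prevails.
Since the control does not bind, no trades are prevented and deadweight loss is zero.

0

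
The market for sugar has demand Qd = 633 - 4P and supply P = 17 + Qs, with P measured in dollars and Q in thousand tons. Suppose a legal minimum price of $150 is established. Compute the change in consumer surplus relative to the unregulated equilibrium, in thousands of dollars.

-1460

Rearranging supply gives Qs = P - 17. Equilibrium: 633 - 4P = P - 17, so 650 = 5P and P* = 130, Q* = 113.
Because the floor (150) lies above the market-clearing price, it is binding.
At P = 150: Qd = 633 - 4·150 = 33 and Qs = 150 - 17 = 133.
Consumer surplus without the control is ½ · (158.25 - 130) · 113 = 1596.125.
With the floor, consumers buy 33 units at 150, so CS = ½ · (158.25 - 150) · 33 = 136.125.
Change in consumer surplus = 136.125 - 1596.125 = -1460.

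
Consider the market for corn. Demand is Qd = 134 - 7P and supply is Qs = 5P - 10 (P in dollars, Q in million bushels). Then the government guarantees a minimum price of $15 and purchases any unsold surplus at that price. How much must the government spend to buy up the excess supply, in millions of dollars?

In a free market, 134 - 7P = 5P - 10 gives the equilibrium P* = 12, Q* = 50.
The floor of 15 is above the equilibrium price 12, so it binds.
At P = 15: Qd = 134 - 7·15 = 29 and Qs = 5·15 - 10 = 65.
Surplus = Qs - Qd = 36.
Government expenditure = surplus × support price = 36 × 15 = 540.

540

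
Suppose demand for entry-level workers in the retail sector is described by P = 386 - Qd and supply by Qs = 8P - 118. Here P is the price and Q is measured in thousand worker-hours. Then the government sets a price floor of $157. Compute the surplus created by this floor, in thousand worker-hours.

Rearranging demand gives Qd = 386 - P. Setting quantity demanded equal to quantity supplied, 386 - P = 8P - 118, gives P* = 56 and Q* = 330.
Because the floor (157) lies above the market-clearing price, it is binding.
At P = 157: Qd = 386 - 157 = 229 and Qs = 8·157 - 118 = 1138.
Surplus = Qs - Qd = 1138 - 229 = 909.

909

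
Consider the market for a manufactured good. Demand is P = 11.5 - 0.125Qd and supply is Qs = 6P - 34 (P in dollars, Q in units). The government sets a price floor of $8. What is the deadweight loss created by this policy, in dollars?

Rearranging demand gives Qd = 92 - 8P. Without the control the market clears where 92 - 8P = 6P - 34, i.e. P* = 9 and Q* = 20.
Since 8 is below P* = 9, the floor does not bind and the free-market outcome prevails.
Since the control does not bind, no trades are prevented and deadweight loss is zero.

0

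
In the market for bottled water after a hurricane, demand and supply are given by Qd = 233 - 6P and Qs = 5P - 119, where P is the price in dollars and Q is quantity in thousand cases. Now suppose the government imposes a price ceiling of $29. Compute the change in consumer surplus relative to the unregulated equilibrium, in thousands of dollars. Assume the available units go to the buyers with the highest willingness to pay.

Equilibrium: 233 - 6P = 5P - 119, so 352 = 11P and P* = 32, Q* = 41.
Since 29 < 32, the ceiling is binding.
At P = 29: Qd = 233 - 6·29 = 59 and Qs = 5·29 - 119 = 26.
Consumer surplus without the control is ½ · (233/6 - 32) · 41 = 1681/12.
With the ceiling, 26 units are sold at 29 (assume they go to the highest-value buyers). The demand price at Q = 26 is 34.5, so CS = ½ · [(233/6 - 29) + (34.5 - 29)] · 26 = 598/3.
Change in consumer surplus = 598/3 - 1681/12 = 59.25.

59.25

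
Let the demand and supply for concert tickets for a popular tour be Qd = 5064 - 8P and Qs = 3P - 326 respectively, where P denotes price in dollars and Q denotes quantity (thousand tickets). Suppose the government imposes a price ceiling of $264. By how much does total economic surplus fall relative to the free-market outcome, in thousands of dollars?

105344.25

In a free market, 5064 - 8P = 3P - 326 gives the equilibrium P* = 490, Q* = 1144.
Because the ceiling (264) lies below the market-clearing price, it is binding.
At P = 264: Qd = 5064 - 8·264 = 2952 and Qs = 3·264 - 326 = 466.
Quantity traded falls to 466. At Q = 466 the demand price is (5064 - 466)/8 = 574.75 and the supply price is (326 + 466)/3 = 264.
Deadweight loss = ½ · (574.75 - 264) · (1144 - 466) = ½ · 310.75 · 678 = 105344.25.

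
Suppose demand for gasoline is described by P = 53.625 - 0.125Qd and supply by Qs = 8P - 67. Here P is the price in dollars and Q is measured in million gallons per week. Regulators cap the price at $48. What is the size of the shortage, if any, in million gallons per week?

0

Rearranging demand gives Qd = 429 - 8P. Without the control the market clears where 429 - 8P = 8P - 67, i.e. P* = 31 and Q* = 181.
The ceiling of 48 is above the equilibrium price 31, so it is not binding; the market clears at P* = 31, Q* = 181.
Since the control does not bind, there is no shortage.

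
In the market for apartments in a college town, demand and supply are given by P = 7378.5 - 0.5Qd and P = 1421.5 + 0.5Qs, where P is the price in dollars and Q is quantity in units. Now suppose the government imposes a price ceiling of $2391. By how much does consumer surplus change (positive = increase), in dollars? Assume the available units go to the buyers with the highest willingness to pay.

-140630

Rearranging demand gives Qd = 14757 - 2P; rearranging supply gives Qs = 2P - 2843. Setting quantity demanded equal to quantity supplied, 14757 - 2P = 2P - 2843, gives P* = 4400 and Q* = 5957.
Since 2391 < 4400, the ceiling is binding.
At P = 2391: Qd = 14757 - 2·2391 = 9975 and Qs = 2·2391 - 2843 = 1939.
Consumer surplus without the control is ½ · (7378.5 - 4400) · 5957 = 8871462.25.
With the ceiling, 1939 units are sold at 2391 (assume they go to the highest-value buyers). The demand price at Q = 1939 is 6409, so CS = ½ · [(7378.5 - 2391) + (6409 - 2391)] · 1939 = 8730832.25.
Change in consumer surplus = 8730832.25 - 8871462.25 = -140630.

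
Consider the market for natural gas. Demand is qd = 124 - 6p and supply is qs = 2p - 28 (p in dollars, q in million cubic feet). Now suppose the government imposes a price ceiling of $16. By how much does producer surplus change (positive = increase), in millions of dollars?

Setting quantity demanded equal to quantity supplied, 124 - 6p = 2p - 28, gives p* = 19 and q* = 10.
The ceiling of 16 is below the equilibrium price 19, so it binds.
At p = 16: qd = 124 - 6·16 = 28 and qs = 2·16 - 28 = 4.
Producer surplus without the control is ½ · (19 - 14) · 10 = 25.
With the ceiling, producers sell 4 units at 16, so PS = ½ · (16 - 14) · 4 = 4.
Change in producer surplus = 4 - 25 = -21.

-21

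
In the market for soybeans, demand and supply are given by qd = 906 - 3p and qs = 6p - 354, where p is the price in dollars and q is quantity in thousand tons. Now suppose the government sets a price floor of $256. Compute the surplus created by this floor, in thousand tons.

1044

Setting quantity demanded equal to quantity supplied, 906 - 3p = 6p - 354, gives p* = 140 and q* = 486.
Since 256 > 140, the floor is binding.
At p = 256: qd = 906 - 3·256 = 138 and qs = 6·256 - 354 = 1182.
Surplus = qs - qd = 1182 - 138 = 1044.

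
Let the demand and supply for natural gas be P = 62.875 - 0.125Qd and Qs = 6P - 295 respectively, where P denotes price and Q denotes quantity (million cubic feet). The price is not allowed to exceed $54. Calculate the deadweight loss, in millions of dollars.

47.25

Rearranging demand gives Qd = 503 - 8P. Equilibrium: 503 - 8P = 6P - 295, so 798 = 14P and P* = 57, Q* = 47.
Because the ceiling (54) lies below the market-clearing price, it is binding.
At P = 54: Qd = 503 - 8·54 = 71 and Qs = 6·54 - 295 = 29.
Quantity traded falls to 29. At Q = 29 the demand price is (503 - 29)/8 = 59.25 and the supply price is (295 + 29)/6 = 54.
Deadweight loss = ½ · (59.25 - 54) · (47 - 29) = ½ · 5.25 · 18 = 47.25.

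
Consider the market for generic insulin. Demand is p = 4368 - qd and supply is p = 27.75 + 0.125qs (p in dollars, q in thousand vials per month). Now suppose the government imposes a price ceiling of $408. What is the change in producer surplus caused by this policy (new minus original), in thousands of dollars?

Rearranging demand gives qd = 4368 - p; rearranging supply gives qs = 8p - 222. Setting quantity demanded equal to quantity supplied, 4368 - p = 8p - 222, gives p* = 510 and q* = 3858.
Since 408 < 510, the ceiling is binding.
At p = 408: qd = 4368 - 408 = 3960 and qs = 8·408 - 222 = 3042.
Producer surplus without the control is ½ · (510 - 27.75) · 3858 = 930260.25.
With the ceiling, producers sell 3042 units at 408, so PS = ½ · (408 - 27.75) · 3042 = 578360.25.
Change in producer surplus = 578360.25 - 930260.25 = -351900.

-351900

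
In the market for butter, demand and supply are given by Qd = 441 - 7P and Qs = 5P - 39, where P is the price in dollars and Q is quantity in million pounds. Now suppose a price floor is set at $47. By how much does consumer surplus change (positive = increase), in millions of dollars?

-955.5

Without the control the market clears where 441 - 7P = 5P - 39, i.e. P* = 40 and Q* = 161.
The floor of 47 is above the equilibrium price 40, so it binds.
At P = 47: Qd = 441 - 7·47 = 112 and Qs = 5·47 - 39 = 196.
Consumer surplus without the control is ½ · (63 - 40) · 161 = 1851.5.
With the floor, consumers buy 112 units at 47, so CS = ½ · (63 - 47) · 112 = 896.
Change in consumer surplus = 896 - 1851.5 = -955.5.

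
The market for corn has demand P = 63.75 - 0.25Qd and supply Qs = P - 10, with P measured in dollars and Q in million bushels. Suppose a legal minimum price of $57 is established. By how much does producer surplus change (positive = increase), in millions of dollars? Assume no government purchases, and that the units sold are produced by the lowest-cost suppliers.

Rearranging demand gives Qd = 255 - 4P. Without the control the market clears where 255 - 4P = P - 10, i.e. P* = 53 and Q* = 43.
Since 57 > 53, the floor is binding.
At P = 57: Qd = 255 - 4·57 = 27 and Qs = 57 - 10 = 47.
Producer surplus without the control is ½ · (53 - 10) · 43 = 924.5.
With the floor, 27 units are sold at 57. The supply price at Q = 27 is 37, so PS = ½ · [(57 - 10) + (57 - 37)] · 27 = 904.5.
Change in producer surplus = 904.5 - 924.5 = -20.

-20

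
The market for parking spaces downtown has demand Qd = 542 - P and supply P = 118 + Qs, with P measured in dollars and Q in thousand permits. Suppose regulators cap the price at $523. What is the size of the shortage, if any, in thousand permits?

Rearranging supply gives Qs = P - 118. Setting quantity demanded equal to quantity supplied, 542 - P = P - 118, gives P* = 330 and Q* = 212.
The ceiling of 523 is above the equilibrium price 330, so it is not binding; the market clears at P* = 330, Q* = 212.
Since the control does not bind, there is no shortage.

0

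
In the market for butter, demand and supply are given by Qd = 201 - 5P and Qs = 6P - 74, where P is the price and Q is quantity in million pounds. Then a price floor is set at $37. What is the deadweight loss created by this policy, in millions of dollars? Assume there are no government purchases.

Equilibrium: 201 - 5P = 6P - 74, so 275 = 11P and P* = 25, Q* = 76.
The floor of 37 is above the equilibrium price 25, so it binds.
At P = 37: Qd = 201 - 5·37 = 16 and Qs = 6·37 - 74 = 148.
Quantity traded falls to 16. At Q = 16 the demand price is (201 - 16)/5 = 37 and the supply price is (74 + 16)/6 = 15.
Deadweight loss = ½ · (37 - 15) · (76 - 16) = ½ · 22 · 60 = 660.

660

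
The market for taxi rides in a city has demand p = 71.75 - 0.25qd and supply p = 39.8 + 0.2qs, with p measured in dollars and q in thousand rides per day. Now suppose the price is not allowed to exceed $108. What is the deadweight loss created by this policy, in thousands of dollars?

Rearranging demand gives qd = 287 - 4p; rearranging supply gives qs = 5p - 199. Setting quantity demanded equal to quantity supplied, 287 - 4p = 5p - 199, gives p* = 54 and q* = 71.
The ceiling of 108 is above the equilibrium price 54, so it is not binding; the market clears at p* = 54, q* = 71.
Since the control does not bind, no trades are prevented and deadweight loss is zero.

0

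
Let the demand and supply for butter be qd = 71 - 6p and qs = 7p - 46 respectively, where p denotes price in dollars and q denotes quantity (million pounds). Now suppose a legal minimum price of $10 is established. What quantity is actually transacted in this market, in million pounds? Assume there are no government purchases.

Without the control the market clears where 71 - 6p = 7p - 46, i.e. p* = 9 and q* = 17.
Because the floor (10) lies above the market-clearing price, it is binding.
At p = 10: qd = 71 - 6·10 = 11 and qs = 7·10 - 46 = 24.
The quantity actually transacted is the short side, demand: 11.

11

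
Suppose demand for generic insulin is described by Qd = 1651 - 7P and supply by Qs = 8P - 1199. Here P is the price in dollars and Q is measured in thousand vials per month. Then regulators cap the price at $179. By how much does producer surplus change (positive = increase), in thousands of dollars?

-3047

Equilibrium: 1651 - 7P = 8P - 1199, so 2850 = 15P and P* = 190, Q* = 321.
Since 179 < 190, the ceiling is binding.
At P = 179: Qd = 1651 - 7·179 = 398 and Qs = 8·179 - 1199 = 233.
Producer surplus without the control is ½ · (190 - 149.875) · 321 = 6440.0625.
With the ceiling, producers sell 233 units at 179, so PS = ½ · (179 - 149.875) · 233 = 3393.0625.
Change in producer surplus = 3393.0625 - 6440.0625 = -3047.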